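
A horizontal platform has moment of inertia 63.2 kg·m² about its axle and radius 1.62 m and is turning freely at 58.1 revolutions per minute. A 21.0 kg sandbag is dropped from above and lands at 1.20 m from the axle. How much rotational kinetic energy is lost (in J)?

energy lost ≈ 379 J

No external torque acts about the axle; L_before = L_after.
Added inertia Σmr² = (21.0)(1.20)² = 30.24 kg·m²; I_f = 63.20 + 30.24 = 93.44 kg·m².
ω_f = I_p ω_i / I_f = (63.20)(58.1) / 93.44 = 39.30 rpm.
KE_i = ½(63.20)(6.084 rad/s)² = 1170 J; KE_f = ½(93.44)(4.115)² = 791.2 J.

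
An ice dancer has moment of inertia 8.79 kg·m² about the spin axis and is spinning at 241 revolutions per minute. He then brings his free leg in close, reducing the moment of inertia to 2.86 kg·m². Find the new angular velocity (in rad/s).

With no external torque about the axis, L is conserved: I₁ω₁ = I₂ω₂.
ω₂ = I₁ω₁ / I₂ = (8.790)(241 rpm) / (2.860) = 740.7 rpm = 77.57 rad/s.

ω₂ ≈ 77.6 rad/s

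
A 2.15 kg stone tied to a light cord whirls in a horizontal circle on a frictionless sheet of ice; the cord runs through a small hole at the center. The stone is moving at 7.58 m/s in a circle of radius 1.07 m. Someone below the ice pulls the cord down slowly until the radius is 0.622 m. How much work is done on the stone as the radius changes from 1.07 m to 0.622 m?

The only horizontal force on the mass is along the cord (radial), so it exerts no torque about the hole and angular momentum m v r is conserved.
v₂ = v₁ r₁ / r₂ = (7.58)(1.07) / (0.622) = 13.04 m/s.
W = ΔKE = ½m(v₂² − v₁²) = 121.0 J.

W ≈ 121 J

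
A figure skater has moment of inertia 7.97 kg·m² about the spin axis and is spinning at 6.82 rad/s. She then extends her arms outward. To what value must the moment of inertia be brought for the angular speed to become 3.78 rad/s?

No external torque acts about the spin axis, so angular momentum is conserved.
I₂ = I₁ω₁ / ω₂ = (7.97)(6.82) / (3.78) = 14.38 kg·m².

I₂ ≈ 14.4 kg·m²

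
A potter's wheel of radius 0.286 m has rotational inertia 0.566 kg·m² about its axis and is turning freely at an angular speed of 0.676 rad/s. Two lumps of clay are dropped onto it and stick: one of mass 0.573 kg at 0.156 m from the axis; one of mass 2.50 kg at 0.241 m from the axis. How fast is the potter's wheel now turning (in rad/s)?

No external torque acts about the axis; L_before = L_after.
Added inertia Σmr² = (0.573)(0.156)² + (2.50)(0.241)² = 0.1591 kg·m²; I_f = 0.5660 + 0.1591 = 0.7251 kg·m².
ω_f = I_p ω_i / I_f = (0.5660)(0.676) / 0.7251 = 0.5276 rad/s.

ω_f ≈ 0.528 rad/s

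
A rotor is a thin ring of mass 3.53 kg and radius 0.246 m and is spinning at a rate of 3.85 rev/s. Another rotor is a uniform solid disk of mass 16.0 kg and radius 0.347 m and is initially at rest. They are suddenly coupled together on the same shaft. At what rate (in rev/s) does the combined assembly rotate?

|ω_f| ≈ 0.699 rev/s

No external torque acts about the common axis, so total angular momentum is conserved.
Moments of inertia: I_A = (3.53)(0.246)² = 0.2136 kg·m²; I_B = ½(16.0)(0.347)² = 0.9633 kg·m².
Taking A's sense as positive: L = (0.2136)(3.85) = 0.8224 kg·m²·rev/s.
Combined I = 0.2136 + 0.9633 = 1.177 kg·m².
ω_f = L / I = 0.8224 / 1.177 = 0.6988 rev/s.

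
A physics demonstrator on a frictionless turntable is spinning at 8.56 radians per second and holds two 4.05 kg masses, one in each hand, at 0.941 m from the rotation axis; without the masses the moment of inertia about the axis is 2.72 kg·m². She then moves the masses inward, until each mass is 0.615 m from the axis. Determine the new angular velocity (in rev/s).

ω₂ ≈ 2.33 rev/s

With no external torque about the axis, L is conserved: I₁ω₁ = I₂ω₂.
I₁ = 2.72 + 2(4.05)(0.941)² = 9.892 kg·m²; I₂ = 2.72 + 2(4.05)(0.615)² = 5.784 kg·m².
ω₂ = I₁ω₁ / I₂ = (9.892)(8.56 rad/s) / (5.784) = 14.64 rad/s = 2.330 rev/s.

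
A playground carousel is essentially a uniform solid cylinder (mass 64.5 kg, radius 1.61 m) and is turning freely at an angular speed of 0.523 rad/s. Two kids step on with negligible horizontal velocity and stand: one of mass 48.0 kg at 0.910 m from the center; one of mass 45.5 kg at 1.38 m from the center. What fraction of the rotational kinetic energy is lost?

fraction ≈ 0.602

No external torque acts about the center; L_before = L_after.
I_p = ½(64.5)(1.61)² = 83.60 kg·m².
Added inertia Σmr² = (48.0)(0.910)² + (45.5)(1.38)² = 126.4 kg·m²; I_f = 83.60 + 126.4 = 210.0 kg·m².
ω_f = I_p ω_i / I_f = (83.60)(0.523) / 210.0 = 0.2082 rad/s.
KE_i = ½(83.60)(0.5230 rad/s)² = 11.43 J; KE_f = ½(210.0)(0.2082)² = 4.551 J.
Fraction lost = 0.6019.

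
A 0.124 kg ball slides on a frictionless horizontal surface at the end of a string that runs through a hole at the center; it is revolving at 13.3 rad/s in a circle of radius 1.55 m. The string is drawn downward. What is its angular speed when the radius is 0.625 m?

ω₂ ≈ 81.8 rad/s

The constraining force is radial, so m r² ω about the center is conserved.
ω₂ = ω₁ (r₁/r₂)² = (13.3)(1.55/0.625)² = 81.80 rad/s.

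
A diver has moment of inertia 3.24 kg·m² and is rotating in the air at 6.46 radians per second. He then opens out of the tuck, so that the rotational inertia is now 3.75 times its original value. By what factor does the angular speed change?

ω₂/ω₁ ≈ 0.267

Angular momentum about the spin axis is conserved since the torque about it is zero.
I₂ = 3.75 × 3.24 = 12.15 kg·m².
ω₂/ω₁ = I₁/I₂ = 3.240 / 12.15 = 0.2667.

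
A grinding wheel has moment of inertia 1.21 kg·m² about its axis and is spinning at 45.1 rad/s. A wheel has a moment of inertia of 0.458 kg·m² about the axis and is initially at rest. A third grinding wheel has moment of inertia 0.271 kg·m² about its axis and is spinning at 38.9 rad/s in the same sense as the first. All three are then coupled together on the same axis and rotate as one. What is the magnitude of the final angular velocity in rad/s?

The coupling torques are internal; angular momentum about the shared axis is conserved.
Taking A's sense as positive: L = (1.210)(45.1) + (0.2710)(38.9) = 65.11 kg·m²·rad/s.
Combined I = 1.210 + 0.4580 + 0.2710 = 1.939 kg·m².
ω_f = L / I = 65.11 / 1.939 = 33.58 rad/s.

|ω_f| ≈ 33.6 rad/s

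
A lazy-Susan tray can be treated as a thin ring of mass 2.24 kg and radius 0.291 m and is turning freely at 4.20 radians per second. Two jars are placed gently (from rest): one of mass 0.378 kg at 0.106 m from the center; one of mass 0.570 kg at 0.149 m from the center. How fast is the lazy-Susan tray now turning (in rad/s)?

No external torque acts about the center; L_before = L_after.
I_p = (2.24)(0.291)² = 0.1897 kg·m².
Added inertia Σmr² = (0.378)(0.106)² + (0.570)(0.149)² = 0.01690 kg·m²; I_f = 0.1897 + 0.01690 = 0.2066 kg·m².
ω_f = I_p ω_i / I_f = (0.1897)(4.20) / 0.2066 = 3.856 rad/s.

ω_f ≈ 3.86 rad/s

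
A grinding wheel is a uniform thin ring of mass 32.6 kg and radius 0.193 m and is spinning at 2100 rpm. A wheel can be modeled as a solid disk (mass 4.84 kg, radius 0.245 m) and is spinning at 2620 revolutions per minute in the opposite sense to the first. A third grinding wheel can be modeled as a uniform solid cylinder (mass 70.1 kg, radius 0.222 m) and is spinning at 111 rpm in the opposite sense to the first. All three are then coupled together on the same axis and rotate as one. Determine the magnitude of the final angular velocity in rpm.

The coupling torques are internal; angular momentum about the shared axis is conserved.
Moments of inertia: I_A = (32.6)(0.193)² = 1.214 kg·m²; I_B = ½(4.84)(0.245)² = 0.1453 kg·m²; I_C = ½(70.1)(0.222)² = 1.727 kg·m².
Taking A's sense as positive: L = (1.214)(2100) − (0.1453)(2620) − (1.727)(111) = 1978 kg·m²·rpm.
Combined I = 1.214 + 0.1453 + 1.727 = 3.087 kg·m².
ω_f = L / I = 1978 / 3.087 = 640.7 rpm.

|ω_f| ≈ 641 rpm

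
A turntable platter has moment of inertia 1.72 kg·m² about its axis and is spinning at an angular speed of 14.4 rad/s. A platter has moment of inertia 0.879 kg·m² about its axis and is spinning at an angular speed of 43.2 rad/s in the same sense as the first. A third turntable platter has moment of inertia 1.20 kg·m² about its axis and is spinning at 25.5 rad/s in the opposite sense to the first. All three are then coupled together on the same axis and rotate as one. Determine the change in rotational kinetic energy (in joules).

ΔKE ≈ -1250 J

The coupling torques are internal; angular momentum about the shared axis is conserved.
Taking A's sense as positive: L = (1.720)(14.4) + (0.8790)(43.2) − (1.200)(25.5) = 32.14 kg·m²·rad/s.
Combined I = 1.720 + 0.8790 + 1.200 = 3.799 kg·m².
ω_f = L / I = 32.14 / 3.799 = 8.460 rad/s.
KE_i = ½ΣIω² = 1389 J; KE_f = ½(3.799)(8.460)² = 136.0 J.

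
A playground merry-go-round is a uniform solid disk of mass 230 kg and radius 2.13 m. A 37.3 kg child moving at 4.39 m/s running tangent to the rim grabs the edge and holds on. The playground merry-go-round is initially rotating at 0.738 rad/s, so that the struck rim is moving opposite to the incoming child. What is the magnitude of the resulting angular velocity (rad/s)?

About the axle the impulsive forces during the collision are internal, so angular momentum about that axis is conserved.
I_p = ½(230)(2.13)² = 521.7 kg·m². Taking the sense of the child's angular momentum as positive, L_{child} = m v R = (37.3)(4.39)(2.13) = 348.8 kg·m²/s.
L_i = −I_p ω_p + m v R = −(521.7)(0.738) + 348.8 = -36.27 kg·m²/s.
After sticking, I_f = I_p + m R² = 521.7 + (37.3)(2.13)² = 691.0 kg·m².
ω_f = L_i / I_f = -36.27 / 691.0 = -0.05249 rad/s.

|ω_f| ≈ 0.0525 rad/s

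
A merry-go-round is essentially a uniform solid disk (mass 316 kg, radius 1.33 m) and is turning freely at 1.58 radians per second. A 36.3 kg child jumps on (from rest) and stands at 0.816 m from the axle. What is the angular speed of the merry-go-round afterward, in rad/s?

ω_f ≈ 1.45 rad/s

The added mass arrives with no angular momentum about the axle, and any external torque about the axle is negligible, so the system's angular momentum is conserved.
I_p = ½(316)(1.33)² = 279.5 kg·m².
Added inertia Σmr² = (36.3)(0.816)² = 24.17 kg·m²; I_f = 279.5 + 24.17 = 303.7 kg·m².
ω_f = I_p ω_i / I_f = (279.5)(1.58) / 303.7 = 1.454 rad/s.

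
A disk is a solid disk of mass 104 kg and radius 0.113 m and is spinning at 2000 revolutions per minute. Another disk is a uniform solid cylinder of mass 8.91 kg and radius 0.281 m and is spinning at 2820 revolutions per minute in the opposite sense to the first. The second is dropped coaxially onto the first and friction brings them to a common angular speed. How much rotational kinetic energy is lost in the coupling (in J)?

ΔKE lost ≈ 29300 J

No external torque acts about the common axis, so total angular momentum is conserved.
Moments of inertia: I_A = ½(104)(0.113)² = 0.6640 kg·m²; I_B = ½(8.91)(0.281)² = 0.3518 kg·m².
Taking A's sense as positive: L = (0.6640)(2000) − (0.3518)(2820) = 336.0 kg·m²·rpm.
Combined I = 0.6640 + 0.3518 = 1.016 kg·m².
ω_f = L / I = 336.0 / 1.016 = 330.8 rpm.
KE_i = ½ΣIω² = 29900 J; KE_f = ½(1.016)(34.64)² = 609.3 J.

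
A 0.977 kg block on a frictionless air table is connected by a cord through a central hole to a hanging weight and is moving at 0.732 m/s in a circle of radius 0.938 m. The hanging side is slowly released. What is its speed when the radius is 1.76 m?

v₂ ≈ 0.390 m/s

The only horizontal force on the mass is along the cord (radial), so it exerts no torque about the hole and angular momentum m v r is conserved.
v₂ = v₁ r₁ / r₂ = (0.732)(0.938) / (1.76) = 0.3901 m/s.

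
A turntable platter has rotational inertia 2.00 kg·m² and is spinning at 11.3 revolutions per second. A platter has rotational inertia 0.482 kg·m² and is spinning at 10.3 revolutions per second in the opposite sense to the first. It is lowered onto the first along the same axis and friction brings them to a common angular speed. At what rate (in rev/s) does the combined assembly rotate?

|ω_f| ≈ 7.11 rev/s

The coupling torques are internal; angular momentum about the shared axis is conserved.
Taking A's sense as positive: L = (2.000)(11.3) − (0.4820)(10.3) = 17.64 kg·m²·rev/s.
Combined I = 2.000 + 0.4820 = 2.482 kg·m².
ω_f = L / I = 17.64 / 2.482 = 7.105 rev/s.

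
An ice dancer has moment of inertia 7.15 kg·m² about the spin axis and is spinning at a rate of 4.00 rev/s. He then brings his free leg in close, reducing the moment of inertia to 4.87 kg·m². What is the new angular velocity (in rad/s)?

ω₂ ≈ 36.9 rad/s

No external torque acts about the spin axis, so angular momentum is conserved.
ω₂ = I₁ω₁ / I₂ = (7.150)(4.00 rev/s) / (4.870) = 5.873 rev/s = 36.90 rad/s.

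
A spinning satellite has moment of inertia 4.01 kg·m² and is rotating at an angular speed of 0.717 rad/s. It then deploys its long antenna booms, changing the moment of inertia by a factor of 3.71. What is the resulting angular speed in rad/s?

ω₂ ≈ 0.193 rad/s

With no external torque about the axis, L is conserved: I₁ω₁ = I₂ω₂.
I₂ = 3.71 × 4.01 = 14.88 kg·m².
ω₂ = I₁ω₁ / I₂ = (4.010)(0.717 rad/s) / (14.88) = 0.1933 rad/s.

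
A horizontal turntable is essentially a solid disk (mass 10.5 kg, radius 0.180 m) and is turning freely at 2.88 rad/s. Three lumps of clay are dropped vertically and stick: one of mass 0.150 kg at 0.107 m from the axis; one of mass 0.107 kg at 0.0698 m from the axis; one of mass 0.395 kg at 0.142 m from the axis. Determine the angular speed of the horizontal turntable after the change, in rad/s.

ω_f ≈ 2.72 rad/s

No external torque acts about the axis; L_before = L_after.
I_p = ½(10.5)(0.180)² = 0.1701 kg·m².
Added inertia Σmr² = (0.150)(0.107)² + (0.107)(0.0698)² + (0.395)(0.142)² = 0.01020 kg·m²; I_f = 0.1701 + 0.01020 = 0.1803 kg·m².
ω_f = I_p ω_i / I_f = (0.1701)(2.88) / 0.1803 = 2.717 rad/s.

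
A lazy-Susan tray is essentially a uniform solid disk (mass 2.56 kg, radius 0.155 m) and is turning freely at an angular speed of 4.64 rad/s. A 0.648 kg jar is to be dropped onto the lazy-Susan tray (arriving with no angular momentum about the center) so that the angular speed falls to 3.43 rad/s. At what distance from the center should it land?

No external torque acts about the center; L_before = L_after.
I_p = ½(2.56)(0.155)² = 0.03075 kg·m².
I_p ω_i = (I_p + m r²) ω_f ⇒ m r² = I_p(ω_i/ω_f − 1) = 0.03075(4.64/3.43 − 1) = 0.01085 kg·m².
r = √(0.01085/0.648) = 0.1294 m.

r ≈ 0.129 m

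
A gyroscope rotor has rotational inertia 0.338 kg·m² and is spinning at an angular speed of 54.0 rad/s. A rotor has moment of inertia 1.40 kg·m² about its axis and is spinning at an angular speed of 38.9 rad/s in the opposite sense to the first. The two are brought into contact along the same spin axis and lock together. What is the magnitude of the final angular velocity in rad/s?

|ω_f| ≈ 20.8 rad/s

No external torque acts about the common axis, so total angular momentum is conserved.
Taking A's sense as positive: L = (0.3380)(54.0) − (1.400)(38.9) = -36.21 kg·m²·rad/s.
Combined I = 0.3380 + 1.400 = 1.738 kg·m².
ω_f = L / I = -36.21 / 1.738 = -20.83 rad/s.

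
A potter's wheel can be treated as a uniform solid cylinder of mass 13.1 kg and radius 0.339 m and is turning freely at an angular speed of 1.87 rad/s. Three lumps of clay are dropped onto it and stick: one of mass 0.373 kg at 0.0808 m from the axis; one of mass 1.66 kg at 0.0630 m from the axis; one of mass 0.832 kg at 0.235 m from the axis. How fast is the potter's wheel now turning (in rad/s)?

ω_f ≈ 1.74 rad/s

The added mass arrives with no angular momentum about the axis, and any external torque about the axis is negligible, so the system's angular momentum is conserved.
I_p = ½(13.1)(0.339)² = 0.7527 kg·m².
Added inertia Σmr² = (0.373)(0.0808)² + (1.66)(0.0630)² + (0.832)(0.235)² = 0.05497 kg·m²; I_f = 0.7527 + 0.05497 = 0.8077 kg·m².
ω_f = I_p ω_i / I_f = (0.7527)(1.87) / 0.8077 = 1.743 rad/s.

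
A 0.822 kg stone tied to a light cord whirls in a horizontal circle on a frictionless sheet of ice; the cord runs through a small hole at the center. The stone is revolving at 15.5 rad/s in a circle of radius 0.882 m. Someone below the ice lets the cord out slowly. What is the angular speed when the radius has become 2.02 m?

ω₂ ≈ 2.96 rad/s

No torque about the axis ⇒ m r₁² ω₁ = m r₂² ω₂.
ω₂ = ω₁ (r₁/r₂)² = (15.5)(0.882/2.02)² = 2.955 rad/s.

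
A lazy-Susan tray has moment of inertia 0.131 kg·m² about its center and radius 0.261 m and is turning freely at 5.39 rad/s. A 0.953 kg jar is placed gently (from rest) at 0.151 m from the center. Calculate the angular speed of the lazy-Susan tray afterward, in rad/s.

ω_f ≈ 4.62 rad/s

The added mass arrives with no angular momentum about the center, and any external torque about the center is negligible, so the system's angular momentum is conserved.
Added inertia Σmr² = (0.953)(0.151)² = 0.02173 kg·m²; I_f = 0.1310 + 0.02173 = 0.1527 kg·m².
ω_f = I_p ω_i / I_f = (0.1310)(5.39) / 0.1527 = 4.623 rad/s.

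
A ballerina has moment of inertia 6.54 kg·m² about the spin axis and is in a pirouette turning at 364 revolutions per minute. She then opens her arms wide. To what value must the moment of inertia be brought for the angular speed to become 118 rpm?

I₂ ≈ 20.2 kg·m²

With no external torque about the axis, L is conserved: I₁ω₁ = I₂ω₂.
I₂ = I₁ω₁ / ω₂ = (6.54)(364) / (118) = 20.17 kg·m².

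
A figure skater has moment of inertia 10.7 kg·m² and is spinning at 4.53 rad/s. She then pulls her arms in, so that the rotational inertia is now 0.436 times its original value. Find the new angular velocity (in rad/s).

ω₂ ≈ 10.4 rad/s

No external torque acts about the spin axis, so angular momentum is conserved.
I₂ = 0.436 × 10.7 = 4.665 kg·m².
ω₂ = I₁ω₁ / I₂ = (10.70)(4.53 rad/s) / (4.665) = 10.39 rad/s.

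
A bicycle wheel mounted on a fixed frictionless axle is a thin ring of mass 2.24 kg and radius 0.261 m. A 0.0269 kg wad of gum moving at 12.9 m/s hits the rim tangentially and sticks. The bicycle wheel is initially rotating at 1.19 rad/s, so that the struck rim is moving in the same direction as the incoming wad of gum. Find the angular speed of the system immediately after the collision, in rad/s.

About the axle the impulsive forces during the collision are internal, so angular momentum about that axis is conserved.
I_p = (2.24)(0.261)² = 0.1526 kg·m². Taking the sense of the wad of gum's angular momentum as positive, L_{wad} = m v R = (0.0269)(12.9)(0.261) = 0.09057 kg·m²/s.
L_i = +I_p ω_p + m v R = +(0.1526)(1.19) + 0.09057 = 0.2722 kg·m²/s.
After sticking, I_f = I_p + m R² = 0.1526 + (0.0269)(0.261)² = 0.1544 kg·m².
ω_f = L_i / I_f = 0.2722 / 0.1544 = 1.762 rad/s.

|ω_f| ≈ 1.76 rad/s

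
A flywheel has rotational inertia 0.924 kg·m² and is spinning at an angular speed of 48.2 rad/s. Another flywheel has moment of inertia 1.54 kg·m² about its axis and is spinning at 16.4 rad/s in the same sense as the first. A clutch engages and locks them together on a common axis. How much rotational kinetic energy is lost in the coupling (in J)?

ΔKE lost ≈ 292 J

The coupling torques are internal; angular momentum about the shared axis is conserved.
Taking A's sense as positive: L = (0.9240)(48.2) + (1.540)(16.4) = 69.79 kg·m²·rad/s.
Combined I = 0.9240 + 1.540 = 2.464 kg·m².
ω_f = L / I = 69.79 / 2.464 = 28.32 rad/s.
KE_i = ½ΣIω² = 1280 J; KE_f = ½(2.464)(28.32)² = 988.4 J.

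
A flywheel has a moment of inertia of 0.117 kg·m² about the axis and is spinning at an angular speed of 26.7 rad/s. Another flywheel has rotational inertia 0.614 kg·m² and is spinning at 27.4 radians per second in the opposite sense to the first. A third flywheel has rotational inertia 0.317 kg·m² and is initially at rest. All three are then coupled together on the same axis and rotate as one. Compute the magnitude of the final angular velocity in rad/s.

|ω_f| ≈ 13.1 rad/s

No external torque acts about the common axis, so total angular momentum is conserved.
Taking A's sense as positive: L = (0.1170)(26.7) − (0.6140)(27.4) = -13.70 kg·m²·rad/s.
Combined I = 0.1170 + 0.6140 + 0.3170 = 1.048 kg·m².
ω_f = L / I = -13.70 / 1.048 = -13.07 rad/s.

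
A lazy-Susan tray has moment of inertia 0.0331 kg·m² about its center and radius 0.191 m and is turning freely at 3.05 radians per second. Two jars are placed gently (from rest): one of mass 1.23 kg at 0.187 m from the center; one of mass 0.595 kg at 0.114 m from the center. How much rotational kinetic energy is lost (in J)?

energy lost ≈ 0.0932 J

The added mass arrives with no angular momentum about the center, and any external torque about the center is negligible, so the system's angular momentum is conserved.
Added inertia Σmr² = (1.23)(0.187)² + (0.595)(0.114)² = 0.05074 kg·m²; I_f = 0.03310 + 0.05074 = 0.08384 kg·m².
ω_f = I_p ω_i / I_f = (0.03310)(3.05) / 0.08384 = 1.204 rad/s.
KE_i = ½(0.03310)(3.050 rad/s)² = 0.1540 J; KE_f = ½(0.08384)(1.204)² = 0.06078 J.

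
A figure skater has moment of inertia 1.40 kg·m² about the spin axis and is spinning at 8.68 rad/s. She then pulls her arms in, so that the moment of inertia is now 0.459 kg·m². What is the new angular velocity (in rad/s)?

Angular momentum about the spin axis is conserved since the torque about it is zero.
ω₂ = I₁ω₁ / I₂ = (1.400)(8.68 rad/s) / (0.4590) = 26.47 rad/s.

ω₂ ≈ 26.5 rad/s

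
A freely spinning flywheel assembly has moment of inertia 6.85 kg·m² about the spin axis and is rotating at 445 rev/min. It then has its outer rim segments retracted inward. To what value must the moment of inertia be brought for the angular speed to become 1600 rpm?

No external torque acts about the spin axis, so angular momentum is conserved.
I₂ = I₁ω₁ / ω₂ = (6.85)(445) / (1600) = 1.905 kg·m².

I₂ ≈ 1.91 kg·m²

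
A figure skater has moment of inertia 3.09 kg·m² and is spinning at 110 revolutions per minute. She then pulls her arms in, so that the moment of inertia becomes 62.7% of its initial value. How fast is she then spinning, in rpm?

ω₂ ≈ 175 rpm

Angular momentum about the spin axis is conserved since the torque about it is zero.
I₂ = 0.627 × 3.09 = 1.937 kg·m².
ω₂ = I₁ω₁ / I₂ = (3.090)(110 rpm) / (1.937) = 175.4 rpm.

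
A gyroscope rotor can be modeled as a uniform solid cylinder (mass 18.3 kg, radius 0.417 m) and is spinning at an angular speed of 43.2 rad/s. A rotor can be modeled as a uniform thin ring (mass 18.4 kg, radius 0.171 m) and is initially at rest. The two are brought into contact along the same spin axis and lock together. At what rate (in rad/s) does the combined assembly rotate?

|ω_f| ≈ 32.3 rad/s

The coupling torques are internal; angular momentum about the shared axis is conserved.
Moments of inertia: I_A = ½(18.3)(0.417)² = 1.591 kg·m²; I_B = (18.4)(0.171)² = 0.5380 kg·m².
Taking A's sense as positive: L = (1.591)(43.2) = 68.73 kg·m²·rad/s.
Combined I = 1.591 + 0.5380 = 2.129 kg·m².
ω_f = L / I = 68.73 / 2.129 = 32.28 rad/s.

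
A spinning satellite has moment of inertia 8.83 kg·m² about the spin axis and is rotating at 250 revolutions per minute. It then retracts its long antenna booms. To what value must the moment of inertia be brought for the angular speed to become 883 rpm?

I₂ ≈ 2.50 kg·m²

Angular momentum about the spin axis is conserved since the torque about it is zero.
I₂ = I₁ω₁ / ω₂ = (8.83)(250) / (883) = 2.500 kg·m².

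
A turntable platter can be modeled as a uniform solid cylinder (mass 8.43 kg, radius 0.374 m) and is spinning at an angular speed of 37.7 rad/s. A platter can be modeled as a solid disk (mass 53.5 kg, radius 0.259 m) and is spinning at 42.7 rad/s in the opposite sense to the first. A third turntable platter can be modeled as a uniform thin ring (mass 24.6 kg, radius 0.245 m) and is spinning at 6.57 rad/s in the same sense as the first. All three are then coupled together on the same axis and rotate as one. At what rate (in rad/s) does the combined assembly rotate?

No external torque acts about the common axis, so total angular momentum is conserved.
Moments of inertia: I_A = ½(8.43)(0.374)² = 0.5896 kg·m²; I_B = ½(53.5)(0.259)² = 1.794 kg·m²; I_C = (24.6)(0.245)² = 1.477 kg·m².
Taking A's sense as positive: L = (0.5896)(37.7) − (1.794)(42.7) + (1.477)(6.57) = -44.69 kg·m²·rad/s.
Combined I = 0.5896 + 1.794 + 1.477 = 3.861 kg·m².
ω_f = L / I = -44.69 / 3.861 = -11.58 rad/s.

|ω_f| ≈ 11.6 rad/s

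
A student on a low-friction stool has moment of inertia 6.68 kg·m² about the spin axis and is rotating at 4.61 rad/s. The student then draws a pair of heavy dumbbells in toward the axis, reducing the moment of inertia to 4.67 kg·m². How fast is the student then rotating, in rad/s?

ω₂ ≈ 6.59 rad/s

No external torque acts about the spin axis, so angular momentum is conserved.
ω₂ = I₁ω₁ / I₂ = (6.680)(4.61 rad/s) / (4.670) = 6.594 rad/s.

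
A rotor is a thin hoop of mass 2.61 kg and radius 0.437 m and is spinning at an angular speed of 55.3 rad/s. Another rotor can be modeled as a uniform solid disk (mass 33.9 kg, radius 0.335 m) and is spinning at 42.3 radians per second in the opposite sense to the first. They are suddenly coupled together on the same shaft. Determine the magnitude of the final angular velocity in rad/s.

|ω_f| ≈ 22.0 rad/s

No external torque acts about the common axis, so total angular momentum is conserved.
Moments of inertia: I_A = (2.61)(0.437)² = 0.4984 kg·m²; I_B = ½(33.9)(0.335)² = 1.902 kg·m².
Taking A's sense as positive: L = (0.4984)(55.3) − (1.902)(42.3) = -52.90 kg·m²·rad/s.
Combined I = 0.4984 + 1.902 = 2.401 kg·m².
ω_f = L / I = -52.90 / 2.401 = -22.04 rad/s.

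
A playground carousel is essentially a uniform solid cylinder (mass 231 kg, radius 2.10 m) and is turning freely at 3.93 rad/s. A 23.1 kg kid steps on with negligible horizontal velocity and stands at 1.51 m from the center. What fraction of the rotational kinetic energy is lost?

No external torque acts about the center; L_before = L_after.
I_p = ½(231)(2.10)² = 509.4 kg·m².
Added inertia Σmr² = (23.1)(1.51)² = 52.67 kg·m²; I_f = 509.4 + 52.67 = 562.0 kg·m².
ω_f = I_p ω_i / I_f = (509.4)(3.93) / 562.0 = 3.562 rad/s.
KE_i = ½(509.4)(3.930 rad/s)² = 3933 J; KE_f = ½(562.0)(3.562)² = 3565 J.
Fraction lost = 0.09372.

fraction ≈ 0.0937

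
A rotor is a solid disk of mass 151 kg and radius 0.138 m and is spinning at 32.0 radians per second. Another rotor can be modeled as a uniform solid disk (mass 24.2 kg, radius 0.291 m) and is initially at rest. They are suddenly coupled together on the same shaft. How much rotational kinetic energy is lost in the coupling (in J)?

ΔKE lost ≈ 306 J

No external torque acts about the common axis, so total angular momentum is conserved.
Moments of inertia: I_A = ½(151)(0.138)² = 1.438 kg·m²; I_B = ½(24.2)(0.291)² = 1.025 kg·m².
Taking A's sense as positive: L = (1.438)(32.0) = 46.01 kg·m²·rad/s.
Combined I = 1.438 + 1.025 = 2.462 kg·m².
ω_f = L / I = 46.01 / 2.462 = 18.68 rad/s.
KE_i = ½ΣIω² = 736.2 J; KE_f = ½(2.462)(18.68)² = 429.8 J.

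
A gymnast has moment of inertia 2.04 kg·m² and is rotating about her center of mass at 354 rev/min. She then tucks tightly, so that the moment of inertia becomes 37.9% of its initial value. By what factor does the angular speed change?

ω₂/ω₁ ≈ 2.64

No external torque acts about the spin axis, so angular momentum is conserved.
I₂ = 0.379 × 2.04 = 0.7732 kg·m².
ω₂/ω₁ = I₁/I₂ = 2.040 / 0.7732 = 2.639.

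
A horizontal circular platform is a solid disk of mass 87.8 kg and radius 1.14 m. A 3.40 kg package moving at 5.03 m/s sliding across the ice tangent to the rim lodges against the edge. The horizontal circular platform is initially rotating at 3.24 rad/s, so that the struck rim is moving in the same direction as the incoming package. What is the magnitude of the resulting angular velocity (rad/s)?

|ω_f| ≈ 3.32 rad/s

The axle reaction passes through the central axle and exerts no torque about it; angular momentum about the central axle is conserved through the impact.
I_p = ½(87.8)(1.14)² = 57.05 kg·m². Taking the sense of the package's angular momentum as positive, L_{package} = m v R = (3.40)(5.03)(1.14) = 19.50 kg·m²/s.
L_i = +I_p ω_p + m v R = +(57.05)(3.24) + 19.50 = 204.3 kg·m²/s.
After sticking, I_f = I_p + m R² = 57.05 + (3.40)(1.14)² = 61.47 kg·m².
ω_f = L_i / I_f = 204.3 / 61.47 = 3.324 rad/s.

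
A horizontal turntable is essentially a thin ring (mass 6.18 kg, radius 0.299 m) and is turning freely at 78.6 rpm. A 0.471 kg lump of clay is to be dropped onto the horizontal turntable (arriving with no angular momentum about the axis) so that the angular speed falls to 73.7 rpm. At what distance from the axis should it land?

The added mass arrives with no angular momentum about the axis, and any external torque about the axis is negligible, so the system's angular momentum is conserved.
I_p = (6.18)(0.299)² = 0.5525 kg·m².
I_p ω_i = (I_p + m r²) ω_f ⇒ m r² = I_p(ω_i/ω_f − 1) = 0.5525(78.6/73.7 − 1) = 0.03673 kg·m².
r = √(0.03673/0.471) = 0.2793 m.

r ≈ 0.279 m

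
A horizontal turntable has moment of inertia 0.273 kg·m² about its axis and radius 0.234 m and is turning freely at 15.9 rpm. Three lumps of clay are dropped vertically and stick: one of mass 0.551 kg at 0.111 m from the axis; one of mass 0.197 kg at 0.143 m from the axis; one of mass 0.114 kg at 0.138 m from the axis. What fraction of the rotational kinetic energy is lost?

fraction ≈ 0.0454

The added mass arrives with no angular momentum about the axis, and any external torque about the axis is negligible, so the system's angular momentum is conserved.
Added inertia Σmr² = (0.551)(0.111)² + (0.197)(0.143)² + (0.114)(0.138)² = 0.01299 kg·m²; I_f = 0.2730 + 0.01299 = 0.2860 kg·m².
ω_f = I_p ω_i / I_f = (0.2730)(15.9) / 0.2860 = 15.18 rpm.
KE_i = ½(0.2730)(1.665 rad/s)² = 0.3784 J; KE_f = ½(0.2860)(1.589)² = 0.3612 J.
Fraction lost = 0.04542.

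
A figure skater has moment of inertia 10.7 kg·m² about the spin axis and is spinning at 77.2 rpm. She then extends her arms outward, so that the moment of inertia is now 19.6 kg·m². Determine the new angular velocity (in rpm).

No external torque acts about the spin axis, so angular momentum is conserved.
ω₂ = I₁ω₁ / I₂ = (10.70)(77.2 rpm) / (19.60) = 42.14 rpm.

ω₂ ≈ 42.1 rpm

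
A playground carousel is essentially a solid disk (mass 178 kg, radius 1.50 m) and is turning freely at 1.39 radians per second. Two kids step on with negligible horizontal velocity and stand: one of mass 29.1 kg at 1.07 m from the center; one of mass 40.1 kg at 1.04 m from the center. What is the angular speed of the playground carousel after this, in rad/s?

ω_f ≈ 1.01 rad/s

The added mass arrives with no angular momentum about the center, and any external torque about the center is negligible, so the system's angular momentum is conserved.
I_p = ½(178)(1.50)² = 200.2 kg·m².
Added inertia Σmr² = (29.1)(1.07)² + (40.1)(1.04)² = 76.69 kg·m²; I_f = 200.2 + 76.69 = 276.9 kg·m².
ω_f = I_p ω_i / I_f = (200.2)(1.39) / 276.9 = 1.005 rad/s.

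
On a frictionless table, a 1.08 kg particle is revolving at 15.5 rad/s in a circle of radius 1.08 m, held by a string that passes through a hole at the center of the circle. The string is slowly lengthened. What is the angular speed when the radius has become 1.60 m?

No torque about the axis ⇒ m r₁² ω₁ = m r₂² ω₂.
ω₂ = ω₁ (r₁/r₂)² = (15.5)(1.08/1.60)² = 7.062 rad/s.

ω₂ ≈ 7.06 rad/s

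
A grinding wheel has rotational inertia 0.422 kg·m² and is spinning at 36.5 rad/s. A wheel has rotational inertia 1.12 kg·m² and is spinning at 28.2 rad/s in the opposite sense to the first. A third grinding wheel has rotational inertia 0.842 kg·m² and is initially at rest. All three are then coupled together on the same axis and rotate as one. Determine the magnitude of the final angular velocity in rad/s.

No external torque acts about the common axis, so total angular momentum is conserved.
Taking A's sense as positive: L = (0.4220)(36.5) − (1.120)(28.2) = -16.18 kg·m²·rad/s.
Combined I = 0.4220 + 1.120 + 0.8420 = 2.384 kg·m².
ω_f = L / I = -16.18 / 2.384 = -6.787 rad/s.

|ω_f| ≈ 6.79 rad/s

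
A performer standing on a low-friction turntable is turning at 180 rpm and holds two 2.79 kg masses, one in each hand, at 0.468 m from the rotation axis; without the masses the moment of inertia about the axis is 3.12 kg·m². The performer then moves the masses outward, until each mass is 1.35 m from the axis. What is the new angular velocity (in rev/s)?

With no external torque about the axis, L is conserved: I₁ω₁ = I₂ω₂.
I₁ = 3.12 + 2(2.79)(0.468)² = 4.342 kg·m²; I₂ = 3.12 + 2(2.79)(1.35)² = 13.29 kg·m².
ω₂ = I₁ω₁ / I₂ = (4.342)(180 rpm) / (13.29) = 58.81 rpm = 0.9802 rev/s.

ω₂ ≈ 0.980 rev/s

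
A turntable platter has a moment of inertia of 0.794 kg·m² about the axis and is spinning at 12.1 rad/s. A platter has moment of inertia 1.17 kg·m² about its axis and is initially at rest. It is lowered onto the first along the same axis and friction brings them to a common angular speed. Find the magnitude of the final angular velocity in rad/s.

The coupling torques are internal; angular momentum about the shared axis is conserved.
Taking A's sense as positive: L = (0.7940)(12.1) = 9.607 kg·m²·rad/s.
Combined I = 0.7940 + 1.170 = 1.964 kg·m².
ω_f = L / I = 9.607 / 1.964 = 4.892 rad/s.

|ω_f| ≈ 4.89 rad/s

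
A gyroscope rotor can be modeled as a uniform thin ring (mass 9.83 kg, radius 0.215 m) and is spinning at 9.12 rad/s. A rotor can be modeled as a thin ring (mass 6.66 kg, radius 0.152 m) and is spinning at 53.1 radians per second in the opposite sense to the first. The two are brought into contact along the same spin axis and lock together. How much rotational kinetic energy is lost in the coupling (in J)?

ΔKE lost ≈ 222 J

The coupling torques are internal; angular momentum about the shared axis is conserved.
Moments of inertia: I_A = (9.83)(0.215)² = 0.4544 kg·m²; I_B = (6.66)(0.152)² = 0.1539 kg·m².
Taking A's sense as positive: L = (0.4544)(9.12) − (0.1539)(53.1) = -4.027 kg·m²·rad/s.
Combined I = 0.4544 + 0.1539 = 0.6083 kg·m².
ω_f = L / I = -4.027 / 0.6083 = -6.620 rad/s.
KE_i = ½ΣIω² = 235.8 J; KE_f = ½(0.6083)(6.620)² = 13.33 J.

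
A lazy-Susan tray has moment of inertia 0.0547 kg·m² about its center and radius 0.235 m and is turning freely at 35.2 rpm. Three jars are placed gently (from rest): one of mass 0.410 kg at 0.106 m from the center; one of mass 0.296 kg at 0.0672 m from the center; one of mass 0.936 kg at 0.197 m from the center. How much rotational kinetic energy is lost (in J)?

energy lost ≈ 0.162 J

The added mass arrives with no angular momentum about the center, and any external torque about the center is negligible, so the system's angular momentum is conserved.
Added inertia Σmr² = (0.410)(0.106)² + (0.296)(0.0672)² + (0.936)(0.197)² = 0.04227 kg·m²; I_f = 0.05470 + 0.04227 = 0.09697 kg·m².
ω_f = I_p ω_i / I_f = (0.05470)(35.2) / 0.09697 = 19.86 rpm.
KE_i = ½(0.05470)(3.686 rad/s)² = 0.3716 J; KE_f = ½(0.09697)(2.079)² = 0.2096 J.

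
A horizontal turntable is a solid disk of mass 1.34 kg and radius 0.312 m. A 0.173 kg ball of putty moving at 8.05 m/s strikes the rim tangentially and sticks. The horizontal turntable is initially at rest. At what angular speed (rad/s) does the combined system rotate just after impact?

The axle reaction passes through the axle and exerts no torque about it; angular momentum about the axle is conserved through the impact.
I_p = ½(1.34)(0.312)² = 0.06522 kg·m². Taking the sense of the ball of putty's angular momentum as positive, L_{ball} = m v R = (0.173)(8.05)(0.312) = 0.4345 kg·m²/s.
L_i = 0 + 0.4345 = 0.4345 kg·m²/s.
After sticking, I_f = I_p + m R² = 0.06522 + (0.173)(0.312)² = 0.08206 kg·m².
ω_f = L_i / I_f = 0.4345 / 0.08206 = 5.295 rad/s.

|ω_f| ≈ 5.29 rad/s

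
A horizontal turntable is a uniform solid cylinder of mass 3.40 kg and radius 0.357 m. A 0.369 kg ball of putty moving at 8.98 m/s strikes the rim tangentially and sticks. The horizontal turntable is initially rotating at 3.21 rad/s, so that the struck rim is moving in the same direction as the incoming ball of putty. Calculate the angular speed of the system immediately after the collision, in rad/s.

The axle reaction passes through the axle and exerts no torque about it; angular momentum about the axle is conserved through the impact.
I_p = ½(3.40)(0.357)² = 0.2167 kg·m². Taking the sense of the ball of putty's angular momentum as positive, L_{ball} = m v R = (0.369)(8.98)(0.357) = 1.183 kg·m²/s.
L_i = +I_p ω_p + m v R = +(0.2167)(3.21) + 1.183 = 1.878 kg·m²/s.
After sticking, I_f = I_p + m R² = 0.2167 + (0.369)(0.357)² = 0.2637 kg·m².
ω_f = L_i / I_f = 1.878 / 0.2637 = 7.124 rad/s.

|ω_f| ≈ 7.12 rad/s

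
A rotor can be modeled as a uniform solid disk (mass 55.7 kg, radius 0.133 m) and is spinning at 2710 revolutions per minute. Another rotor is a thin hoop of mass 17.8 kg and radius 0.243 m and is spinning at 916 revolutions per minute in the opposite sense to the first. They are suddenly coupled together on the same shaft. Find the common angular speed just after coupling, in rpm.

|ω_f| ≈ 241 rpm

The coupling torques are internal; angular momentum about the shared axis is conserved.
Moments of inertia: I_A = ½(55.7)(0.133)² = 0.4926 kg·m²; I_B = (17.8)(0.243)² = 1.051 kg·m².
Taking A's sense as positive: L = (0.4926)(2710) − (1.051)(916) = 372.3 kg·m²·rpm.
Combined I = 0.4926 + 1.051 = 1.544 kg·m².
ω_f = L / I = 372.3 / 1.544 = 241.2 rpm.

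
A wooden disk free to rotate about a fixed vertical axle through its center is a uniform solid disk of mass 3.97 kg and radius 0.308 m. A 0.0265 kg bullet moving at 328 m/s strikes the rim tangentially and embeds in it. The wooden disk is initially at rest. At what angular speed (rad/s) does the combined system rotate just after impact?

The axle reaction passes through the axle and exerts no torque about it; angular momentum about the axle is conserved through the impact.
I_p = ½(3.97)(0.308)² = 0.1883 kg·m². Taking the sense of the bullet's angular momentum as positive, L_{bullet} = m v R = (0.0265)(328)(0.308) = 2.677 kg·m²/s.
L_i = 0 + 2.677 = 2.677 kg·m²/s.
After sticking, I_f = I_p + m R² = 0.1883 + (0.0265)(0.308)² = 0.1908 kg·m².
ω_f = L_i / I_f = 2.677 / 0.1908 = 14.03 rad/s.

|ω_f| ≈ 14.0 rad/s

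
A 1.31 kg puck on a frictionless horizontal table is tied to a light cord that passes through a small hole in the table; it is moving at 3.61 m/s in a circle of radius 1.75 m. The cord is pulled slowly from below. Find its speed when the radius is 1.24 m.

Central (radial) force ⇒ zero torque about the center ⇒ m v r is constant.
v₂ = v₁ r₁ / r₂ = (3.61)(1.75) / (1.24) = 5.095 m/s.

v₂ ≈ 5.09 m/s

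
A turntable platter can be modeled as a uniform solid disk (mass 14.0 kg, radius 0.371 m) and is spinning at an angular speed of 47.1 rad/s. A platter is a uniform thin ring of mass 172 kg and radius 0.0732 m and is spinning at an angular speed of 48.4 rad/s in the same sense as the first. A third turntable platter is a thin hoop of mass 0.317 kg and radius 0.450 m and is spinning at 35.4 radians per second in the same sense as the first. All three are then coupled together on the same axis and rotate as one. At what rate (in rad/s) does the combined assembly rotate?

No external torque acts about the common axis, so total angular momentum is conserved.
Moments of inertia: I_A = ½(14.0)(0.371)² = 0.9635 kg·m²; I_B = (172)(0.0732)² = 0.9216 kg·m²; I_C = (0.317)(0.450)² = 0.06419 kg·m².
Taking A's sense as positive: L = (0.9635)(47.1) + (0.9216)(48.4) + (0.06419)(35.4) = 92.26 kg·m²·rad/s.
Combined I = 0.9635 + 0.9216 + 0.06419 = 1.949 kg·m².
ω_f = L / I = 92.26 / 1.949 = 47.33 rad/s.

|ω_f| ≈ 47.3 rad/s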